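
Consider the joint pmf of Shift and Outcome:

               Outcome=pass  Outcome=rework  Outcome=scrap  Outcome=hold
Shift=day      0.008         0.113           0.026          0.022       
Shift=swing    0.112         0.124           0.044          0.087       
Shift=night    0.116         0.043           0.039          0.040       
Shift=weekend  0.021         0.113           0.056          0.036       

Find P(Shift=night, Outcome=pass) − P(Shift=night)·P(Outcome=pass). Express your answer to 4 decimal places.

0.0548

P(Shift=night) = 0.116 + 0.043 + 0.039 + 0.040 = 0.238.
P(Outcome=pass) = 0.008 + 0.112 + 0.116 + 0.021 = 0.257.
P(Shift=night, Outcome=pass) − P(Shift=night)P(Outcome=pass) = 0.116 − 0.238×0.257 = 0.0548.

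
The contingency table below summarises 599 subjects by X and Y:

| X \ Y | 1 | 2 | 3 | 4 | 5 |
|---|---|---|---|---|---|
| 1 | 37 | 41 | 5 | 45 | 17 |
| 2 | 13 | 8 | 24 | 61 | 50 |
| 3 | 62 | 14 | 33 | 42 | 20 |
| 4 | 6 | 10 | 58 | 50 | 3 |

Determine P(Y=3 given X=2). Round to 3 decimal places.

0.154

Total with X=2: 13 + 8 + 24 + 61 + 50 = 156.
P(Y=3 | X=2) = 24/156 = 0.154.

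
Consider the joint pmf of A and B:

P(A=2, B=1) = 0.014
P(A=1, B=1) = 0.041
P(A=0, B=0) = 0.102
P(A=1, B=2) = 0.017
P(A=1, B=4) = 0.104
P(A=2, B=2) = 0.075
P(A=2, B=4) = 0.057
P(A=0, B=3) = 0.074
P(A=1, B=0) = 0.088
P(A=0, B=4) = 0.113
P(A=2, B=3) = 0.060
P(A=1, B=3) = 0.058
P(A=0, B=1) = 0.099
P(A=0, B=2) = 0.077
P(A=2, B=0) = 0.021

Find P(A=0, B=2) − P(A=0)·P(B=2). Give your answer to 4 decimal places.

P(A=0) = 0.102 + 0.099 + 0.077 + 0.074 + 0.113 = 0.465.
P(B=2) = 0.077 + 0.017 + 0.075 = 0.169.
P(A=0, B=2) − P(A=0)P(B=2) = 0.077 − 0.465×0.169 = -0.0016.

-0.0016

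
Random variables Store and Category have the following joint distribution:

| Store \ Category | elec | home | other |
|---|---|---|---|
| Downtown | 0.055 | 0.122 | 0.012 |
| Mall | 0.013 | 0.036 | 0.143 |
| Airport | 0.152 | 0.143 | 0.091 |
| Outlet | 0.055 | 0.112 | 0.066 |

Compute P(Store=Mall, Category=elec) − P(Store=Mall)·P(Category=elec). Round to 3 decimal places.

P(Store=Mall) = 0.013 + 0.036 + 0.143 = 0.192.
P(Category=elec) = 0.055 + 0.013 + 0.152 + 0.055 = 0.275.
P(Store=Mall, Category=elec) − P(Store=Mall)P(Category=elec) = 0.013 − 0.192×0.275 = -0.040.

-0.040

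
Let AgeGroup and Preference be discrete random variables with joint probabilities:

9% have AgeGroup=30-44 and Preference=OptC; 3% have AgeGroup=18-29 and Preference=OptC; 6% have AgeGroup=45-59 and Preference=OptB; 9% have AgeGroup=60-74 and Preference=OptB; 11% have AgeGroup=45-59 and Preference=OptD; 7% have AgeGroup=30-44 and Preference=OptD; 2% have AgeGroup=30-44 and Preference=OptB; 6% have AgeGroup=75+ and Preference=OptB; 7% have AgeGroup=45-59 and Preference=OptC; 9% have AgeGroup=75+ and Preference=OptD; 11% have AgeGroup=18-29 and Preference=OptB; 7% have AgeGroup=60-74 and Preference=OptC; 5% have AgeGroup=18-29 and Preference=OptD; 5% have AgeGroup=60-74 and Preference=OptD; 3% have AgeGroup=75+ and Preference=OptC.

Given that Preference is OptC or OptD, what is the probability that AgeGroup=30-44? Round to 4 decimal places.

P(Preference=OptC) = 0.03 + 0.09 + 0.07 + 0.07 + 0.03 = 0.29.
P(Preference=OptD) = 0.05 + 0.07 + 0.11 + 0.05 + 0.09 = 0.37.
P(Preference ∈ {OptC, OptD}) = 0.29 + 0.37 = 0.66; P(AgeGroup=30-44, Preference ∈ {OptC, OptD}) = 0.09 + 0.07 = 0.16.
P(AgeGroup=30-44 | Preference ∈ {OptC, OptD}) = 0.16/0.66 = 0.2424.

0.2424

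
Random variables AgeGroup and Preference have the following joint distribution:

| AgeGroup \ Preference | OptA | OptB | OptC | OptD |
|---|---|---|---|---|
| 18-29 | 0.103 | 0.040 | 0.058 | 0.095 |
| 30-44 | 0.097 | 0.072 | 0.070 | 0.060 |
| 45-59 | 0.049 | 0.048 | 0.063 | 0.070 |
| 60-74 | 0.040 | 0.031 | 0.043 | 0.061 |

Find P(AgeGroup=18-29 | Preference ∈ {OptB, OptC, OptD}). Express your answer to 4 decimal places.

0.2714

P(Preference=OptB) = 0.040 + 0.072 + 0.048 + 0.031 = 0.191.
P(Preference=OptC) = 0.058 + 0.070 + 0.063 + 0.043 = 0.234.
P(Preference=OptD) = 0.095 + 0.060 + 0.070 + 0.061 = 0.286.
P(Preference ∈ {OptB, OptC, OptD}) = 0.191 + 0.234 + 0.286 = 0.711; P(AgeGroup=18-29, Preference ∈ {OptB, OptC, OptD}) = 0.040 + 0.058 + 0.095 = 0.193.
P(AgeGroup=18-29 | Preference ∈ {OptB, OptC, OptD}) = 0.193/0.711 = 0.2714.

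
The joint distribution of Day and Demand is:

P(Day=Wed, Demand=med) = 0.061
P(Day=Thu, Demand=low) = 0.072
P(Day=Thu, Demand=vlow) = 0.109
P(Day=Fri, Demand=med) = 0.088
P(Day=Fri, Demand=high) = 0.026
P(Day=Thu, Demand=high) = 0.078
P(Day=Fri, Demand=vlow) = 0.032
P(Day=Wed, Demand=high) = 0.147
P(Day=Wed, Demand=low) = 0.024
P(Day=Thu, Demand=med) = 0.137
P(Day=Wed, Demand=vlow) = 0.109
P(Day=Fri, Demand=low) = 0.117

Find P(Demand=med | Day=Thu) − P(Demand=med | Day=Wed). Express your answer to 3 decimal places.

P(Day=Thu) = 0.109 + 0.072 + 0.137 + 0.078 = 0.396; P(Demand=med | Day=Thu) = 0.137/0.396 = 0.3460.
P(Day=Wed) = 0.109 + 0.024 + 0.061 + 0.147 = 0.341; P(Demand=med | Day=Wed) = 0.061/0.341 = 0.1789.
Difference = 0.167.

0.167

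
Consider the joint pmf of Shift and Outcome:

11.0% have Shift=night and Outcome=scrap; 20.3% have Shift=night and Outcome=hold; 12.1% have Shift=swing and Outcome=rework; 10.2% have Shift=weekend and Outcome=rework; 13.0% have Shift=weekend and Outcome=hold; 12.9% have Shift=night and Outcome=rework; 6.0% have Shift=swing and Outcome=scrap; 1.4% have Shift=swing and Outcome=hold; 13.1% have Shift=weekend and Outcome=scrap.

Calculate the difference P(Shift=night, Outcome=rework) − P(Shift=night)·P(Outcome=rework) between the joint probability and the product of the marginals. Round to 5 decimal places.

P(Shift=night) = 0.129 + 0.110 + 0.203 = 0.442.
P(Outcome=rework) = 0.121 + 0.129 + 0.102 = 0.352.
P(Shift=night, Outcome=rework) − P(Shift=night)P(Outcome=rework) = 0.129 − 0.442×0.352 = -0.02658.

-0.02658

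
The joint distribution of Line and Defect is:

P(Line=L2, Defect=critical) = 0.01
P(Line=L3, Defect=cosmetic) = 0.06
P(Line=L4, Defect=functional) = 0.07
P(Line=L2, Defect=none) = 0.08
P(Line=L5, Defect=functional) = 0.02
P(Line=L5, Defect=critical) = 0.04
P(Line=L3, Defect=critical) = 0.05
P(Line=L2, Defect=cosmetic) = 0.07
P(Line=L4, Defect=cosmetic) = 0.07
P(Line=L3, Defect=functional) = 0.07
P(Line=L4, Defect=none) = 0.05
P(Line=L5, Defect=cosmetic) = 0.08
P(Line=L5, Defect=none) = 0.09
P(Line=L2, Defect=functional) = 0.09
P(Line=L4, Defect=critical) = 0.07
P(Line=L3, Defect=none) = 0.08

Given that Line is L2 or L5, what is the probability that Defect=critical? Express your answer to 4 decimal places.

P(Line=L2) = 0.08 + 0.07 + 0.09 + 0.01 = 0.25.
P(Line=L5) = 0.09 + 0.08 + 0.02 + 0.04 = 0.23.
P(Line ∈ {L2, L5}) = 0.25 + 0.23 = 0.48; P(Defect=critical, Line ∈ {L2, L5}) = 0.01 + 0.04 = 0.05.
P(Defect=critical | Line ∈ {L2, L5}) = 0.05/0.48 = 0.1042.

0.1042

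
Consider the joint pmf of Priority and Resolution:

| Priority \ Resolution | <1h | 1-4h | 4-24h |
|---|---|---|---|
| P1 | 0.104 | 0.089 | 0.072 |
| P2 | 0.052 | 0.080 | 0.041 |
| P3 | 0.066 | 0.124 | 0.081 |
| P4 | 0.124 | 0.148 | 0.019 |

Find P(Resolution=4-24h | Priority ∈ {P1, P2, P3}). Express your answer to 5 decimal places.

0.27362

P(Priority=P1) = 0.104 + 0.089 + 0.072 = 0.265.
P(Priority=P2) = 0.052 + 0.080 + 0.041 = 0.173.
P(Priority=P3) = 0.066 + 0.124 + 0.081 = 0.271.
P(Priority ∈ {P1, P2, P3}) = 0.265 + 0.173 + 0.271 = 0.709; P(Resolution=4-24h, Priority ∈ {P1, P2, P3}) = 0.072 + 0.041 + 0.081 = 0.194.
P(Resolution=4-24h | Priority ∈ {P1, P2, P3}) = 0.194/0.709 = 0.27362.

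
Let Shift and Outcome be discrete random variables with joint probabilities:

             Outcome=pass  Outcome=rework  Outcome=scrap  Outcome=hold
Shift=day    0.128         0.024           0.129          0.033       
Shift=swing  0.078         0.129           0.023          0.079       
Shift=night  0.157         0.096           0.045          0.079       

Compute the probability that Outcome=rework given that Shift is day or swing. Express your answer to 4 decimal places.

P(Shift=day) = 0.128 + 0.024 + 0.129 + 0.033 = 0.314.
P(Shift=swing) = 0.078 + 0.129 + 0.023 + 0.079 = 0.309.
P(Shift ∈ {day, swing}) = 0.314 + 0.309 = 0.623; P(Outcome=rework, Shift ∈ {day, swing}) = 0.024 + 0.129 = 0.153.
P(Outcome=rework | Shift ∈ {day, swing}) = 0.153/0.623 = 0.2456.

0.2456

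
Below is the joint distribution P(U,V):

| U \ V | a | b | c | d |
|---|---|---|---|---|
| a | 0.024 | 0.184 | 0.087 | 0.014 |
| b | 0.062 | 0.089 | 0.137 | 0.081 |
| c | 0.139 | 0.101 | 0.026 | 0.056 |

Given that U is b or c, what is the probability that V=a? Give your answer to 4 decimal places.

P(U=b) = 0.062 + 0.089 + 0.137 + 0.081 = 0.369.
P(U=c) = 0.139 + 0.101 + 0.026 + 0.056 = 0.322.
P(U ∈ {b, c}) = 0.369 + 0.322 = 0.691; P(V=a, U ∈ {b, c}) = 0.062 + 0.139 = 0.201.
P(V=a | U ∈ {b, c}) = 0.201/0.691 = 0.2909.

0.2909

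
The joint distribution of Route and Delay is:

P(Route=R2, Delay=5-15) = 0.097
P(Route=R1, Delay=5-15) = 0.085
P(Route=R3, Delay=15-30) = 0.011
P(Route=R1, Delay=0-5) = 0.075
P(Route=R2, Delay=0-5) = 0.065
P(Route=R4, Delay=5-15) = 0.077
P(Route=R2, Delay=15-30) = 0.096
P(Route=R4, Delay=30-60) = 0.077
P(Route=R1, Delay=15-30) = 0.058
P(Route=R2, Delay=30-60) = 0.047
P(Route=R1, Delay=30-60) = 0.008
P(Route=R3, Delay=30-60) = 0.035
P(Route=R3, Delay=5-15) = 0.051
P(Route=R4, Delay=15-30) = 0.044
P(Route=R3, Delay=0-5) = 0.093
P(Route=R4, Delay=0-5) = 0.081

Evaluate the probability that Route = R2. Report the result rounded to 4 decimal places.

P(Route=R2) = 0.065 + 0.097 + 0.096 + 0.047 = 0.305.

0.3050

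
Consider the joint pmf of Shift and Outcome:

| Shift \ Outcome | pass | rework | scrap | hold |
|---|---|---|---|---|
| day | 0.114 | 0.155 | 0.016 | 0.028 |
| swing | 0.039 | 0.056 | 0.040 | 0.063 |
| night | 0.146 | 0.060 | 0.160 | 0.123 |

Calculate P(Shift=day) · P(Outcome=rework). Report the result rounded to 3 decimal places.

P(Shift=day) = 0.114 + 0.155 + 0.016 + 0.028 = 0.313.
P(Outcome=rework) = 0.155 + 0.056 + 0.060 = 0.271.
Product: 0.313 × 0.271 = 0.085.

0.085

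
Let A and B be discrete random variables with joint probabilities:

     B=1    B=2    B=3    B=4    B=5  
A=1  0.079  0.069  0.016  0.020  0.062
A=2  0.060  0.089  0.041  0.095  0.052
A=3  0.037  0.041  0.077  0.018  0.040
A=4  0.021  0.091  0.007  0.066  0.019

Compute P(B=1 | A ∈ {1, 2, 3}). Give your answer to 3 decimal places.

P(A=1) = 0.079 + 0.069 + 0.016 + 0.020 + 0.062 = 0.246.
P(A=2) = 0.060 + 0.089 + 0.041 + 0.095 + 0.052 = 0.337.
P(A=3) = 0.037 + 0.041 + 0.077 + 0.018 + 0.040 = 0.213.
P(A ∈ {1, 2, 3}) = 0.246 + 0.337 + 0.213 = 0.796; P(B=1, A ∈ {1, 2, 3}) = 0.079 + 0.060 + 0.037 = 0.176.
P(B=1 | A ∈ {1, 2, 3}) = 0.176/0.796 = 0.221.

0.221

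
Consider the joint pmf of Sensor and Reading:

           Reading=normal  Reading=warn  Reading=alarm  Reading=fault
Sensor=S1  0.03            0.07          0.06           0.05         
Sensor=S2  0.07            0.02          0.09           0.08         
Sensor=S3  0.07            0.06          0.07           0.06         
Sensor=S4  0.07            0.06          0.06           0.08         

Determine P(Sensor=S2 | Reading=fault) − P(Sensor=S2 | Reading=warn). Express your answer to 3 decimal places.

0.201

P(Reading=fault) = 0.05 + 0.08 + 0.06 + 0.08 = 0.27; P(Sensor=S2 | Reading=fault) = 0.08/0.27 = 0.2963.
P(Reading=warn) = 0.07 + 0.02 + 0.06 + 0.06 = 0.21; P(Sensor=S2 | Reading=warn) = 0.02/0.21 = 0.0952.
Difference = 0.201.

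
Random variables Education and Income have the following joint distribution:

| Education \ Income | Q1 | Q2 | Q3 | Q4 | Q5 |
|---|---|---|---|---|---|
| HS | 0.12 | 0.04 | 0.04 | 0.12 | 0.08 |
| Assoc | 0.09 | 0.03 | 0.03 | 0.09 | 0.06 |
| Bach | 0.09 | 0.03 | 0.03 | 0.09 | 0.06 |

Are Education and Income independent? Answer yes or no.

Every cell satisfies P(Education,Income) = P(Education)·P(Income). For instance P(Education=Assoc) = 0.30, P(Income=Q2) = 0.10, and 0.30×0.10 = 0.03 matches the joint entry. So Education and Income are independent.

yes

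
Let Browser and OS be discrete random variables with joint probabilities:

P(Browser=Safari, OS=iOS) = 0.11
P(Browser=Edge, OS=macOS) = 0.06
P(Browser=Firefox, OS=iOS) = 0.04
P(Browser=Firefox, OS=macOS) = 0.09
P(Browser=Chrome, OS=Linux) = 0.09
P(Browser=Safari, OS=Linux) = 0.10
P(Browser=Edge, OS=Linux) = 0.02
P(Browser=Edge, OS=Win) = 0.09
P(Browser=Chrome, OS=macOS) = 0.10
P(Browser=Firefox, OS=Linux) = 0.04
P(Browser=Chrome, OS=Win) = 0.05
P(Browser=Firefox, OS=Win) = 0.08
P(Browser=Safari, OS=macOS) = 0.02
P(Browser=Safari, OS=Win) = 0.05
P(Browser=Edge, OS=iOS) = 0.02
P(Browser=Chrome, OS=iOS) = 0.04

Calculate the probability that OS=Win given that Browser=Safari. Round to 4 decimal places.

P(Browser=Safari) = 0.05 + 0.02 + 0.10 + 0.11 = 0.28.
P(OS=Win | Browser=Safari) = 0.05/0.28 = 0.1786.

0.1786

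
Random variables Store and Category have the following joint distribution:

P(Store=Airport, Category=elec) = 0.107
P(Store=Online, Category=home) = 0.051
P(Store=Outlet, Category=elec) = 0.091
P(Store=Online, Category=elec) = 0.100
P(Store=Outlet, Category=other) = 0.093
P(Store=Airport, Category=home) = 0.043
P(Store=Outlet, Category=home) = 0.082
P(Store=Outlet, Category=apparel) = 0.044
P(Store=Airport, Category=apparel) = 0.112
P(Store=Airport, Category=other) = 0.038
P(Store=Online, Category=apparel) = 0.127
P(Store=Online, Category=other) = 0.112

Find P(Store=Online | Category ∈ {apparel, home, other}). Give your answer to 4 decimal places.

P(Category=apparel) = 0.112 + 0.044 + 0.127 = 0.283.
P(Category=home) = 0.043 + 0.082 + 0.051 = 0.176.
P(Category=other) = 0.038 + 0.093 + 0.112 = 0.243.
P(Category ∈ {apparel, home, other}) = 0.283 + 0.176 + 0.243 = 0.702; P(Store=Online, Category ∈ {apparel, home, other}) = 0.127 + 0.051 + 0.112 = 0.290.
P(Store=Online | Category ∈ {apparel, home, other}) = 0.290/0.702 = 0.4131.

0.4131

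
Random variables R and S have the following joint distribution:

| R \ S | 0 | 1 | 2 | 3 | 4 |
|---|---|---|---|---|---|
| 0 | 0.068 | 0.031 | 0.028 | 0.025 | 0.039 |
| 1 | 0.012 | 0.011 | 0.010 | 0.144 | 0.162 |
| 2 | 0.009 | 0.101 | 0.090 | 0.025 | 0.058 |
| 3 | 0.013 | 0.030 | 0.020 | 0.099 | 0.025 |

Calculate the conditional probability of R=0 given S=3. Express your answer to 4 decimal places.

P(S=3) = 0.025 + 0.144 + 0.025 + 0.099 = 0.293.
P(R=0 | S=3) = 0.025/0.293 = 0.0853.

0.0853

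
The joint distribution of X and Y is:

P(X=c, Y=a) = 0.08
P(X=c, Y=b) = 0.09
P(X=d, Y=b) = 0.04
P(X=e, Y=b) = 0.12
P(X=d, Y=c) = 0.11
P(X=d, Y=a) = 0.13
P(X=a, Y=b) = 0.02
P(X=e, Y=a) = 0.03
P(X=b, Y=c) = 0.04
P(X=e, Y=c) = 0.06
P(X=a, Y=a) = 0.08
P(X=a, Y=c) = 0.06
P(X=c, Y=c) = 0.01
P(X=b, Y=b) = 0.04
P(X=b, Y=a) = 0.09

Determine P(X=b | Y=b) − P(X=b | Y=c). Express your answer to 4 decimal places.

P(Y=b) = 0.02 + 0.04 + 0.09 + 0.04 + 0.12 = 0.31; P(X=b | Y=b) = 0.04/0.31 = 0.12903.
P(Y=c) = 0.06 + 0.04 + 0.01 + 0.11 + 0.06 = 0.28; P(X=b | Y=c) = 0.04/0.28 = 0.14286.
Difference = -0.0138.

-0.0138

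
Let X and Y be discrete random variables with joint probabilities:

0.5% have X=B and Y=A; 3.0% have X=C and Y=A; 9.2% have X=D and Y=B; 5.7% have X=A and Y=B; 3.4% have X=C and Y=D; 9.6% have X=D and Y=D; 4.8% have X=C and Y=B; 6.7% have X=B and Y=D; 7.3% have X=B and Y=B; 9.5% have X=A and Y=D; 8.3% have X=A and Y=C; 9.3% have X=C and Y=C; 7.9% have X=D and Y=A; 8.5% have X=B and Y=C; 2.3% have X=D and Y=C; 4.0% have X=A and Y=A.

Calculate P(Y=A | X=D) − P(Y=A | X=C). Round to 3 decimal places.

P(X=D) = 0.079 + 0.092 + 0.023 + 0.096 = 0.290; P(Y=A | X=D) = 0.079/0.290 = 0.2724.
P(X=C) = 0.030 + 0.048 + 0.093 + 0.034 = 0.205; P(Y=A | X=C) = 0.030/0.205 = 0.1463.
Difference = 0.126.

0.126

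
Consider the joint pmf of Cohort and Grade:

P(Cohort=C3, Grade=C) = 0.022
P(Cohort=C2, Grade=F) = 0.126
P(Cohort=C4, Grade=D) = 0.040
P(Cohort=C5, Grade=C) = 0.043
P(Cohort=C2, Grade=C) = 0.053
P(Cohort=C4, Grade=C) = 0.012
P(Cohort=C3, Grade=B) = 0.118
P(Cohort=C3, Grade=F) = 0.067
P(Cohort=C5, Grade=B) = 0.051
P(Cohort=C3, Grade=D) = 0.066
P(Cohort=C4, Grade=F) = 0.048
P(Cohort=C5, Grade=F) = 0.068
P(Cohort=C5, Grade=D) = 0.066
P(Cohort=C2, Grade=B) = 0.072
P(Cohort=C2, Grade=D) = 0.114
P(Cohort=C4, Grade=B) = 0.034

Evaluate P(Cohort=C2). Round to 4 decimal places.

P(Cohort=C2) = 0.072 + 0.053 + 0.114 + 0.126 = 0.365.

0.3650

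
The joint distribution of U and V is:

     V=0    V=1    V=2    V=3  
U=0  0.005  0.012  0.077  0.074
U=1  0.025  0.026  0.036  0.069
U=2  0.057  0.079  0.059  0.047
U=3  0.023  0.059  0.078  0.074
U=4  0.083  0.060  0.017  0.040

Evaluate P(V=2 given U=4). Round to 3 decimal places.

0.085

P(U=4) = 0.083 + 0.060 + 0.017 + 0.040 = 0.200.
P(V=2 | U=4) = 0.017/0.200 = 0.085.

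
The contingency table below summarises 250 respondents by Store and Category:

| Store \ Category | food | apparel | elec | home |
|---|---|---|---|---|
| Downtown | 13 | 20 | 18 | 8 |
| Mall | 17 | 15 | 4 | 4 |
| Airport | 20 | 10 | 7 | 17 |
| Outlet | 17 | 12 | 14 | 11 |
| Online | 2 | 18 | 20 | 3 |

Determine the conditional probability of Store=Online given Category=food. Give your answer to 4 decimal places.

0.0290

Total with Category=food: 13 + 17 + 20 + 17 + 2 = 69.
P(Store=Online | Category=food) = 2/69 = 0.0290.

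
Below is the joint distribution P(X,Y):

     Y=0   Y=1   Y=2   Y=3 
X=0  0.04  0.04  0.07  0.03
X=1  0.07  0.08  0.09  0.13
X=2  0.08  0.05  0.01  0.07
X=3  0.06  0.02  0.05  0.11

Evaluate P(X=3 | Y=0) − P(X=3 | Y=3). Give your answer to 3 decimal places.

P(Y=0) = 0.04 + 0.07 + 0.08 + 0.06 = 0.25; P(X=3 | Y=0) = 0.06/0.25 = 0.2400.
P(Y=3) = 0.03 + 0.13 + 0.07 + 0.11 = 0.34; P(X=3 | Y=3) = 0.11/0.34 = 0.3235.
Difference = -0.084.

-0.084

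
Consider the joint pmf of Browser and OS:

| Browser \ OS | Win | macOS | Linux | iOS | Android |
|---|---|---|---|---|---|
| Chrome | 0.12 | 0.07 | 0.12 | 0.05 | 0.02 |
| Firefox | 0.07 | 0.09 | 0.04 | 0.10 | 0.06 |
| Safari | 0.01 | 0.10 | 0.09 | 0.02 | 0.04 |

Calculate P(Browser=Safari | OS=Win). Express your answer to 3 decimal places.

P(OS=Win) = 0.12 + 0.07 + 0.01 = 0.20.
P(Browser=Safari | OS=Win) = 0.01/0.20 = 0.050.

0.050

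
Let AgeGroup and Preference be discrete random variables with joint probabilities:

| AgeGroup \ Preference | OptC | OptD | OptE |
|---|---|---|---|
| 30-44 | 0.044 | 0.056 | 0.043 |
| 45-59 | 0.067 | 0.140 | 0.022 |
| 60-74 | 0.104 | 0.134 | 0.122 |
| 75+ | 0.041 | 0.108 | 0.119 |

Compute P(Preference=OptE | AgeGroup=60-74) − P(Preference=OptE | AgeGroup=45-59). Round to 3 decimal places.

0.243

P(AgeGroup=60-74) = 0.104 + 0.134 + 0.122 = 0.360; P(Preference=OptE | AgeGroup=60-74) = 0.122/0.360 = 0.3389.
P(AgeGroup=45-59) = 0.067 + 0.140 + 0.022 = 0.229; P(Preference=OptE | AgeGroup=45-59) = 0.022/0.229 = 0.0961.
Difference = 0.243.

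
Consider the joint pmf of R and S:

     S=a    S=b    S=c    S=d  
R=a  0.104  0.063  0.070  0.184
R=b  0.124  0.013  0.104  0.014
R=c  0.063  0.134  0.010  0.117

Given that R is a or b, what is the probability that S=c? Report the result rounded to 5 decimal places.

P(R=a) = 0.104 + 0.063 + 0.070 + 0.184 = 0.421.
P(R=b) = 0.124 + 0.013 + 0.104 + 0.014 = 0.255.
P(R ∈ {a, b}) = 0.421 + 0.255 = 0.676; P(S=c, R ∈ {a, b}) = 0.070 + 0.104 = 0.174.
P(S=c | R ∈ {a, b}) = 0.174/0.676 = 0.25740.

0.25740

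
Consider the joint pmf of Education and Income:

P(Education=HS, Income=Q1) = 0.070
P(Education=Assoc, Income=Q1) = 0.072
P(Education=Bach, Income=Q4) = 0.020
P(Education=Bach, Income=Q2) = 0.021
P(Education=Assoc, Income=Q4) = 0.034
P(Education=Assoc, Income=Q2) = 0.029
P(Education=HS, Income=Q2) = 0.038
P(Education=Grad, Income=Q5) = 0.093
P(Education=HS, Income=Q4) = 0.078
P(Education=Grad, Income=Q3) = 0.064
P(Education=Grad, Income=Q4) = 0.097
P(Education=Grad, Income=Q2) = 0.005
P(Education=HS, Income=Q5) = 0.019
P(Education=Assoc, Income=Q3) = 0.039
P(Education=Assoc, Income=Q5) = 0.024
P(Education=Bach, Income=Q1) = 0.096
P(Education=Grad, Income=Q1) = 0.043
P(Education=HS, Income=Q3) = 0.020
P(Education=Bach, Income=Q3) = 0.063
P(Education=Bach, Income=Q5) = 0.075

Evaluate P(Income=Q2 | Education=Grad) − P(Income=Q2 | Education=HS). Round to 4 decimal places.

-0.1523

P(Education=Grad) = 0.043 + 0.005 + 0.064 + 0.097 + 0.093 = 0.302; P(Income=Q2 | Education=Grad) = 0.005/0.302 = 0.01656.
P(Education=HS) = 0.070 + 0.038 + 0.020 + 0.078 + 0.019 = 0.225; P(Income=Q2 | Education=HS) = 0.038/0.225 = 0.16889.
Difference = -0.1523.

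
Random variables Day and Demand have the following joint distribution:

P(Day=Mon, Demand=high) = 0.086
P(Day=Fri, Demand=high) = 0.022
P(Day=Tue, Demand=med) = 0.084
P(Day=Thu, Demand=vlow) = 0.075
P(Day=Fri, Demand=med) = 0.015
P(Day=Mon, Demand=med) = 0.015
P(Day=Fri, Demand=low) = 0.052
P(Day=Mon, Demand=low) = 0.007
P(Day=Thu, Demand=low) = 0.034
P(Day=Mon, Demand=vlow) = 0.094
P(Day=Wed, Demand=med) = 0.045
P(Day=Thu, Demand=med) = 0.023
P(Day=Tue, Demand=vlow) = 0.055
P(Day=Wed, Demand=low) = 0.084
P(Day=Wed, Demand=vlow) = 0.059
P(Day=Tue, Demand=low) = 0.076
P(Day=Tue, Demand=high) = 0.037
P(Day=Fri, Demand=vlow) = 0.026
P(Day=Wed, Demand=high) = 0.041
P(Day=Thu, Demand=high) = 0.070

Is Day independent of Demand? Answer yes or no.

P(Day=Mon) = 0.202 and P(Demand=low) = 0.253, so their product is 0.05111, but P(Day=Mon, Demand=low) = 0.007. Since these differ, Day and Demand are not independent.

no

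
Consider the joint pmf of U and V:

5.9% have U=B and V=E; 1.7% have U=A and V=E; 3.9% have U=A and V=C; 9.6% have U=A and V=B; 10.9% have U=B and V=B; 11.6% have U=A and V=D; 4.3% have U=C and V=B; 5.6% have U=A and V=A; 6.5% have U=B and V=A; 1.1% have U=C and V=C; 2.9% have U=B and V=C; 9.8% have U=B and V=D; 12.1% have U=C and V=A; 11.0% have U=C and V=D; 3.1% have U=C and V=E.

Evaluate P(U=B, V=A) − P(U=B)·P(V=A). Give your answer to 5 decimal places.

-0.02212

P(U=B) = 0.065 + 0.109 + 0.029 + 0.098 + 0.059 = 0.360.
P(V=A) = 0.056 + 0.065 + 0.121 = 0.242.
P(U=B, V=A) − P(U=B)P(V=A) = 0.065 − 0.360×0.242 = -0.02212.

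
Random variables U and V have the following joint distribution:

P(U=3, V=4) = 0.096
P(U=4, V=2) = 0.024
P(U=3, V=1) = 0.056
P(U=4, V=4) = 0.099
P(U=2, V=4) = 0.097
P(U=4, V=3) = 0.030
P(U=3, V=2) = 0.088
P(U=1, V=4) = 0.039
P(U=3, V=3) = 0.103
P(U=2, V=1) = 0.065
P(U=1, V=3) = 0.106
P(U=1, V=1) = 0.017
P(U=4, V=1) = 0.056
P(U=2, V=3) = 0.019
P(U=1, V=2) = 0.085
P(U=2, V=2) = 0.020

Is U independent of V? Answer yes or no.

no

P(U=1) = 0.247 and P(V=4) = 0.331, so their product is 0.08176, but P(U=1, V=4) = 0.039. Since these differ, U and V are not independent.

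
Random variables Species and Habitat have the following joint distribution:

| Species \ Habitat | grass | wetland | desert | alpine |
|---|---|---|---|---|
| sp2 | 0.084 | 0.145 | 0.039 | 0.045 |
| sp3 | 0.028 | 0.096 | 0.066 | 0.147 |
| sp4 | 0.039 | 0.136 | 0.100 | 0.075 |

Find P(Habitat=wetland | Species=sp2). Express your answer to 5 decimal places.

P(Species=sp2) = 0.084 + 0.145 + 0.039 + 0.045 = 0.313.
P(Habitat=wetland | Species=sp2) = 0.145/0.313 = 0.46326.

0.46326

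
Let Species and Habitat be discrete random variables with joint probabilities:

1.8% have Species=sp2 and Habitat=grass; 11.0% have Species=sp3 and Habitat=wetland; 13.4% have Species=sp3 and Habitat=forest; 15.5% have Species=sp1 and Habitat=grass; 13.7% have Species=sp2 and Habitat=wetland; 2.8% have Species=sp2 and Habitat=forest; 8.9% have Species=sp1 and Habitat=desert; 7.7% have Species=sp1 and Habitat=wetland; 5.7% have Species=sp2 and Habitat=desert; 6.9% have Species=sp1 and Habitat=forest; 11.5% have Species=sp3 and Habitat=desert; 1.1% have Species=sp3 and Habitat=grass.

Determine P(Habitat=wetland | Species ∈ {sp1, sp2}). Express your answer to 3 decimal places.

P(Species=sp1) = 0.069 + 0.155 + 0.077 + 0.089 = 0.390.
P(Species=sp2) = 0.028 + 0.018 + 0.137 + 0.057 = 0.240.
P(Species ∈ {sp1, sp2}) = 0.390 + 0.240 = 0.630; P(Habitat=wetland, Species ∈ {sp1, sp2}) = 0.077 + 0.137 = 0.214.
P(Habitat=wetland | Species ∈ {sp1, sp2}) = 0.214/0.630 = 0.340.

0.340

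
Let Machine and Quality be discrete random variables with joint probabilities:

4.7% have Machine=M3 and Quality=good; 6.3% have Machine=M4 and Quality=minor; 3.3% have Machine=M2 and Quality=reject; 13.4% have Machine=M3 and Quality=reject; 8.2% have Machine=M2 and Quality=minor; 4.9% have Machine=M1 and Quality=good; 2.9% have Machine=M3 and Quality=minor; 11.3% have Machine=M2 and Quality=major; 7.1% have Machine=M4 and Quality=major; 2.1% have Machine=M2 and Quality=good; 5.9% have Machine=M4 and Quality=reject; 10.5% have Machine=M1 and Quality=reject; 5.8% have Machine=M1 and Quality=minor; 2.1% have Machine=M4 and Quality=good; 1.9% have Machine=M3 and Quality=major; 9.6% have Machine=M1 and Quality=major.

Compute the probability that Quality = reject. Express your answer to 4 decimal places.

P(Quality=reject) = 0.105 + 0.033 + 0.134 + 0.059 = 0.331.

0.3310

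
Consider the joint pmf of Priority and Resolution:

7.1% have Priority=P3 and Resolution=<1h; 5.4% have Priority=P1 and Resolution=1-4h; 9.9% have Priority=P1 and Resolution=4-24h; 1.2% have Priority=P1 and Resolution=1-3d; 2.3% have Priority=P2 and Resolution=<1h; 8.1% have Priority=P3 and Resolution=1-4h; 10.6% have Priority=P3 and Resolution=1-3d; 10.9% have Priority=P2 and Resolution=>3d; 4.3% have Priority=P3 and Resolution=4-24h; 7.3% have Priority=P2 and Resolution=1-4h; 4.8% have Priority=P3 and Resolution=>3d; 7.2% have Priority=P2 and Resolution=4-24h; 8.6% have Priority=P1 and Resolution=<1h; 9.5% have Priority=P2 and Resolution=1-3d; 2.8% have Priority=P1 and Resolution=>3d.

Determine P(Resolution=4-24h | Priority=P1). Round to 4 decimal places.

0.3548

P(Priority=P1) = 0.086 + 0.054 + 0.099 + 0.012 + 0.028 = 0.279.
P(Resolution=4-24h | Priority=P1) = 0.099/0.279 = 0.3548.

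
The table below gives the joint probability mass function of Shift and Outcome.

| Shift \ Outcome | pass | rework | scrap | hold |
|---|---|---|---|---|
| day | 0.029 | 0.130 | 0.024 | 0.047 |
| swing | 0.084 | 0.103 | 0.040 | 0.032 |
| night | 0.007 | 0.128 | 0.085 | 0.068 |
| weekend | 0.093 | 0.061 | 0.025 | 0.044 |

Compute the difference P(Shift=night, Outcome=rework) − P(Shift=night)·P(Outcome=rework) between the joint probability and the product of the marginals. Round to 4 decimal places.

P(Shift=night) = 0.007 + 0.128 + 0.085 + 0.068 = 0.288.
P(Outcome=rework) = 0.130 + 0.103 + 0.128 + 0.061 = 0.422.
P(Shift=night, Outcome=rework) − P(Shift=night)P(Outcome=rework) = 0.128 − 0.288×0.422 = 0.0065.

0.0065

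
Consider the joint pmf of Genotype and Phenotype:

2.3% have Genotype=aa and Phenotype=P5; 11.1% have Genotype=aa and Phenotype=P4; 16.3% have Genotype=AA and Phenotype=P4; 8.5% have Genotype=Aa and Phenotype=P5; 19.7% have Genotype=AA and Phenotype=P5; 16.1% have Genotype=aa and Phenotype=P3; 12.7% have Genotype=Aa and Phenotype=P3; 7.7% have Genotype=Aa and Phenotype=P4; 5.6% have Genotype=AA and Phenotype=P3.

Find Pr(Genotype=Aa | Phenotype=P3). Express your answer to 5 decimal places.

0.36919

P(Phenotype=P3) = 0.056 + 0.127 + 0.161 = 0.344.
P(Genotype=Aa | Phenotype=P3) = 0.127/0.344 = 0.36919.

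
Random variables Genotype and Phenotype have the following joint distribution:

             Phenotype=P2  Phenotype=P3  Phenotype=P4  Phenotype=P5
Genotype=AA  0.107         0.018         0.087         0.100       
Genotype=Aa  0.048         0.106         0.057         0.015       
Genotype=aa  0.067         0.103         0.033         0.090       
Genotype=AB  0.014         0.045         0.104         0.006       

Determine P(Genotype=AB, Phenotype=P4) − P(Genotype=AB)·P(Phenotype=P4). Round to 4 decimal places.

0.0565

P(Genotype=AB) = 0.014 + 0.045 + 0.104 + 0.006 = 0.169.
P(Phenotype=P4) = 0.087 + 0.057 + 0.033 + 0.104 = 0.281.
P(Genotype=AB, Phenotype=P4) − P(Genotype=AB)P(Phenotype=P4) = 0.104 − 0.169×0.281 = 0.0565.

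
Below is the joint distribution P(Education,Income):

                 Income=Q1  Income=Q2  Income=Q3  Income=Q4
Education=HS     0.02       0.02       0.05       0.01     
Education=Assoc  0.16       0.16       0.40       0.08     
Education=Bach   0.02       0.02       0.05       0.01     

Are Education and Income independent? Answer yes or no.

Every cell satisfies P(Education,Income) = P(Education)·P(Income). For instance P(Education=Assoc) = 0.80, P(Income=Q2) = 0.20, and 0.80×0.20 = 0.16 matches the joint entry. So Education and Income are independent.

yes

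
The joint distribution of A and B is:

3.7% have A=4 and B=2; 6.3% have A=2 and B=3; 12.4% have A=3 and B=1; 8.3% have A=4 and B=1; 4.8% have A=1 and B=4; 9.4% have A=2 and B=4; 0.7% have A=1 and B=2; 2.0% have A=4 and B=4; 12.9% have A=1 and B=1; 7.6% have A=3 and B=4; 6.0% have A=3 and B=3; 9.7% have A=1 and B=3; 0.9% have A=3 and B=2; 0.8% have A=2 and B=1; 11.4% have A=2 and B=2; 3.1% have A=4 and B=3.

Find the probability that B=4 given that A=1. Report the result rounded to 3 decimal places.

0.171

P(A=1) = 0.129 + 0.007 + 0.097 + 0.048 = 0.281.
P(B=4 | A=1) = 0.048/0.281 = 0.171.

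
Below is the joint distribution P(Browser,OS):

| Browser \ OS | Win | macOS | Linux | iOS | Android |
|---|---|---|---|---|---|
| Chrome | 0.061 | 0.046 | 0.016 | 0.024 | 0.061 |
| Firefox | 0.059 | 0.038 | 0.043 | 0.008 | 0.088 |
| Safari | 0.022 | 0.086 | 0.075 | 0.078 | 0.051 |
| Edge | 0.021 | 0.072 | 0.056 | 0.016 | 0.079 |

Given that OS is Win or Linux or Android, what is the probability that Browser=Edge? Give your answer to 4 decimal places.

P(OS=Win) = 0.061 + 0.059 + 0.022 + 0.021 = 0.163.
P(OS=Linux) = 0.016 + 0.043 + 0.075 + 0.056 = 0.190.
P(OS=Android) = 0.061 + 0.088 + 0.051 + 0.079 = 0.279.
P(OS ∈ {Win, Linux, Android}) = 0.163 + 0.190 + 0.279 = 0.632; P(Browser=Edge, OS ∈ {Win, Linux, Android}) = 0.021 + 0.056 + 0.079 = 0.156.
P(Browser=Edge | OS ∈ {Win, Linux, Android}) = 0.156/0.632 = 0.2468.

0.2468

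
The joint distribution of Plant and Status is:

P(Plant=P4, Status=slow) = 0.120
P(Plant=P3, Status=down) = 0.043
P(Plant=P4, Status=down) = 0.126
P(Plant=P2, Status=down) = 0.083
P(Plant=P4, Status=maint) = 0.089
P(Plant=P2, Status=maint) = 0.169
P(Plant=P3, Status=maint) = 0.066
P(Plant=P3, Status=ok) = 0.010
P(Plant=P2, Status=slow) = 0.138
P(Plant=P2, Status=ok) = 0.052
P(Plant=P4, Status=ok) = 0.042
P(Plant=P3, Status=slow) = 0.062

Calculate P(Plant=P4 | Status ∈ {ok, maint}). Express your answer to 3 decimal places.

0.306

P(Status=ok) = 0.052 + 0.010 + 0.042 = 0.104.
P(Status=maint) = 0.169 + 0.066 + 0.089 = 0.324.
P(Status ∈ {ok, maint}) = 0.104 + 0.324 = 0.428; P(Plant=P4, Status ∈ {ok, maint}) = 0.042 + 0.089 = 0.131.
P(Plant=P4 | Status ∈ {ok, maint}) = 0.131/0.428 = 0.306.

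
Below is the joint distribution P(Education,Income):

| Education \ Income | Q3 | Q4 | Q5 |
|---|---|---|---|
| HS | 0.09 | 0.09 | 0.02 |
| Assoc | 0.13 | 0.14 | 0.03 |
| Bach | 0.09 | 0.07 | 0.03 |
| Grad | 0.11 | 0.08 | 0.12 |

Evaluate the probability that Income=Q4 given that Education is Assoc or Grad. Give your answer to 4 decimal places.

P(Education=Assoc) = 0.13 + 0.14 + 0.03 = 0.30.
P(Education=Grad) = 0.11 + 0.08 + 0.12 = 0.31.
P(Education ∈ {Assoc, Grad}) = 0.30 + 0.31 = 0.61; P(Income=Q4, Education ∈ {Assoc, Grad}) = 0.14 + 0.08 = 0.22.
P(Income=Q4 | Education ∈ {Assoc, Grad}) = 0.22/0.61 = 0.3607.

0.3607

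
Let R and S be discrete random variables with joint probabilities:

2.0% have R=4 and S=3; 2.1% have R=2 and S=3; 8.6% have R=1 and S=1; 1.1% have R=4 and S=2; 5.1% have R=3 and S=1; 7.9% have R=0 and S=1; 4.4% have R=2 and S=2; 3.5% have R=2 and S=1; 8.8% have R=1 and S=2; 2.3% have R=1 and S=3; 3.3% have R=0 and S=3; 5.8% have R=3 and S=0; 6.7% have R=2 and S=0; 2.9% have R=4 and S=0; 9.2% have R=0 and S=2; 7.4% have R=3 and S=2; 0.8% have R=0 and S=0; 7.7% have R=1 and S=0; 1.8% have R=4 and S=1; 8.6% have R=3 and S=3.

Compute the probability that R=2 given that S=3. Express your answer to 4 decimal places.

P(S=3) = 0.033 + 0.023 + 0.021 + 0.086 + 0.020 = 0.183.
P(R=2 | S=3) = 0.021/0.183 = 0.1148.

0.1148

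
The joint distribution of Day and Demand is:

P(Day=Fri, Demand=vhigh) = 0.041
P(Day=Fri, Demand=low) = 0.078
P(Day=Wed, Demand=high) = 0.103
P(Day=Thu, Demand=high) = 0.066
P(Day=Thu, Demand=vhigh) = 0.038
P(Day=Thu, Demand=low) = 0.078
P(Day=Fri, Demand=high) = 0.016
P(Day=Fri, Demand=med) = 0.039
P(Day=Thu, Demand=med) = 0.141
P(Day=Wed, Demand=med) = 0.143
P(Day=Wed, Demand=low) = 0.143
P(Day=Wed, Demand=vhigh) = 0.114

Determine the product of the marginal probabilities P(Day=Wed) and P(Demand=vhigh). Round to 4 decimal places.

0.0971

P(Day=Wed) = 0.143 + 0.143 + 0.103 + 0.114 = 0.503.
P(Demand=vhigh) = 0.114 + 0.038 + 0.041 = 0.193.
Product: 0.503 × 0.193 = 0.0971.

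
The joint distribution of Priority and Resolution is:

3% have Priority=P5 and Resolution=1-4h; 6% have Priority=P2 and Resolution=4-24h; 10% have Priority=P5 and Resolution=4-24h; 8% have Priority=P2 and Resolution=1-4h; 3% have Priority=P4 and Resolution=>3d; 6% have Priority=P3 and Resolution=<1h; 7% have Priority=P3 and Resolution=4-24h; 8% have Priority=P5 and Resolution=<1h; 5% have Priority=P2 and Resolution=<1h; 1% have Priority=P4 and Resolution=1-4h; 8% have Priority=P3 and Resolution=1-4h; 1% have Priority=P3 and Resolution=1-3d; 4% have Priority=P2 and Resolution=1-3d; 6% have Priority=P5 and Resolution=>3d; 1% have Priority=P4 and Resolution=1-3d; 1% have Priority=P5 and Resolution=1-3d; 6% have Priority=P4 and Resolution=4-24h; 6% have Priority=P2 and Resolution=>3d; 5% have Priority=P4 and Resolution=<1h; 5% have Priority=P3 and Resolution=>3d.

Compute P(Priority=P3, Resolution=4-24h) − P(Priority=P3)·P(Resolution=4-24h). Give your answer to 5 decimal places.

-0.00830

P(Priority=P3) = 0.06 + 0.08 + 0.07 + 0.01 + 0.05 = 0.27.
P(Resolution=4-24h) = 0.06 + 0.07 + 0.06 + 0.10 = 0.29.
P(Priority=P3, Resolution=4-24h) − P(Priority=P3)P(Resolution=4-24h) = 0.07 − 0.27×0.29 = -0.00830.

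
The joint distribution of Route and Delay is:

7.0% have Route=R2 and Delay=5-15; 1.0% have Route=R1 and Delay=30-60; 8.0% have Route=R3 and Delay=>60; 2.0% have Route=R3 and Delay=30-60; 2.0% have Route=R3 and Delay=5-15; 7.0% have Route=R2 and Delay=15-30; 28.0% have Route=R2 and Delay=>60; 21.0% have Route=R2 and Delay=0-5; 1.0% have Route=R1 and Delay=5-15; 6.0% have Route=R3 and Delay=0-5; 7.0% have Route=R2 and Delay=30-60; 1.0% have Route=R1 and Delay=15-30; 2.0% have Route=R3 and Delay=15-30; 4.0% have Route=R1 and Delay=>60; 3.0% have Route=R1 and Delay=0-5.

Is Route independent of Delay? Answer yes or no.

yes

Every cell satisfies P(Route,Delay) = P(Route)·P(Delay). For instance P(Route=R1) = 0.100, P(Delay=5-15) = 0.100, and 0.100×0.100 = 0.010 matches the joint entry. So Route and Delay are independent.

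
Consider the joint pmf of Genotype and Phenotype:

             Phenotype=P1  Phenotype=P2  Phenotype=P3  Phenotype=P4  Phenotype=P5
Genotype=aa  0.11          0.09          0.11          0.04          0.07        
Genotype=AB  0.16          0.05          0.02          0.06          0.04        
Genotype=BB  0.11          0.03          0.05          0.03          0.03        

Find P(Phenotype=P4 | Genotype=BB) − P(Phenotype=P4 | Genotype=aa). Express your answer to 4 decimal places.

0.0248

P(Genotype=BB) = 0.11 + 0.03 + 0.05 + 0.03 + 0.03 = 0.25; P(Phenotype=P4 | Genotype=BB) = 0.03/0.25 = 0.12000.
P(Genotype=aa) = 0.11 + 0.09 + 0.11 + 0.04 + 0.07 = 0.42; P(Phenotype=P4 | Genotype=aa) = 0.04/0.42 = 0.09524.
Difference = 0.0248.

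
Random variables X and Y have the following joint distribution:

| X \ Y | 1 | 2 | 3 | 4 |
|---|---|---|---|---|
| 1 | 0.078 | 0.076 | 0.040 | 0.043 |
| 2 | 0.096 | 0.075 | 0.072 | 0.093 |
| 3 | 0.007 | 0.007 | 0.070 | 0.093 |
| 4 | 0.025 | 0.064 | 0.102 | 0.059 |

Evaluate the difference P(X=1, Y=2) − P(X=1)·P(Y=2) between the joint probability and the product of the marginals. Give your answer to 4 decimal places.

P(X=1) = 0.078 + 0.076 + 0.040 + 0.043 = 0.237.
P(Y=2) = 0.076 + 0.075 + 0.007 + 0.064 = 0.222.
P(X=1, Y=2) − P(X=1)P(Y=2) = 0.076 − 0.237×0.222 = 0.0234.

0.0234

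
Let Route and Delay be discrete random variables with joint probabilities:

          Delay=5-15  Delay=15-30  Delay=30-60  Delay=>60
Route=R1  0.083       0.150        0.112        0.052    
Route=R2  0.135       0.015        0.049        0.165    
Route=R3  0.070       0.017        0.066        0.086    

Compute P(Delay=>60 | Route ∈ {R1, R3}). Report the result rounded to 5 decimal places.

P(Route=R1) = 0.083 + 0.150 + 0.112 + 0.052 = 0.397.
P(Route=R3) = 0.070 + 0.017 + 0.066 + 0.086 = 0.239.
P(Route ∈ {R1, R3}) = 0.397 + 0.239 = 0.636; P(Delay=>60, Route ∈ {R1, R3}) = 0.052 + 0.086 = 0.138.
P(Delay=>60 | Route ∈ {R1, R3}) = 0.138/0.636 = 0.21698.

0.21698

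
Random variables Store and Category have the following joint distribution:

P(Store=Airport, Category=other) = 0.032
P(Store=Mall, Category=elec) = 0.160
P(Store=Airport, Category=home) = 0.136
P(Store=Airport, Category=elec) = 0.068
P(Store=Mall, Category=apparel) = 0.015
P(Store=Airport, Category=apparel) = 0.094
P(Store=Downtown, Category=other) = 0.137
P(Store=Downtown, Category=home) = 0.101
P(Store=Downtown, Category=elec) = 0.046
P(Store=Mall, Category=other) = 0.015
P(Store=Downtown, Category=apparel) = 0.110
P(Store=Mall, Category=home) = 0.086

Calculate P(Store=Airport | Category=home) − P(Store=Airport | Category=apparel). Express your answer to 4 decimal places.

P(Category=home) = 0.101 + 0.086 + 0.136 = 0.323; P(Store=Airport | Category=home) = 0.136/0.323 = 0.42105.
P(Category=apparel) = 0.110 + 0.015 + 0.094 = 0.219; P(Store=Airport | Category=apparel) = 0.094/0.219 = 0.42922.
Difference = -0.0082.

-0.0082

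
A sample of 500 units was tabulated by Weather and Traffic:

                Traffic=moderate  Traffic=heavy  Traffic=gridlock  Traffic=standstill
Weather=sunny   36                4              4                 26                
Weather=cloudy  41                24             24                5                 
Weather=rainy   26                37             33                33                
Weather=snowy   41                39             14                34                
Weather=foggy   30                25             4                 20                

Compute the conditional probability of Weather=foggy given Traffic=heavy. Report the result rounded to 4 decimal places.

Total with Traffic=heavy: 4 + 24 + 37 + 39 + 25 = 129.
P(Weather=foggy | Traffic=heavy) = 25/129 = 0.1938.

0.1938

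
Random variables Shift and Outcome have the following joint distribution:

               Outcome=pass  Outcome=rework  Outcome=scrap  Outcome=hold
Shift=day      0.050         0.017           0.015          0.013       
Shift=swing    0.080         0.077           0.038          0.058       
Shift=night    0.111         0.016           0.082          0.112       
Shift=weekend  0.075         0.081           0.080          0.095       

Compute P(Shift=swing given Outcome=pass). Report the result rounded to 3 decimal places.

P(Outcome=pass) = 0.050 + 0.080 + 0.111 + 0.075 = 0.316.
P(Shift=swing | Outcome=pass) = 0.080/0.316 = 0.253.

0.253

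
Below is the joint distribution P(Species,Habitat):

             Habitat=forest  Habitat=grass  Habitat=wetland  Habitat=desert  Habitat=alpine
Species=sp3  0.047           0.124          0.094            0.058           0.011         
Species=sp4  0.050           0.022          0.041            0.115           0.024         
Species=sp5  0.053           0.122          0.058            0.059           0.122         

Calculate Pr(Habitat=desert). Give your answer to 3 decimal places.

0.232

P(Habitat=desert) = 0.058 + 0.115 + 0.059 = 0.232.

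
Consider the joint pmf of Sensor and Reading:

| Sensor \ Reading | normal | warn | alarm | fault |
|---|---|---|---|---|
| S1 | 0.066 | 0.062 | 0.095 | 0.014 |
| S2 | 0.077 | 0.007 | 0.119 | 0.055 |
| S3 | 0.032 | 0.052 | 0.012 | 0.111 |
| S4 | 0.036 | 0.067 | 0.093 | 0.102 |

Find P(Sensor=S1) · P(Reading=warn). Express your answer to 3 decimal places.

P(Sensor=S1) = 0.066 + 0.062 + 0.095 + 0.014 = 0.237.
P(Reading=warn) = 0.062 + 0.007 + 0.052 + 0.067 = 0.188.
Product: 0.237 × 0.188 = 0.045.

0.045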